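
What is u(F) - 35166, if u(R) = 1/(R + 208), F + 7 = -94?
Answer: -3762761/107 ≈ -35166.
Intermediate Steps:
F = -101 (F = -7 - 94 = -101)
u(R) = 1/(208 + R)
u(F) - 35166 = 1/(208 - 101) - 35166 = 1/107 - 35166 = -3762761/107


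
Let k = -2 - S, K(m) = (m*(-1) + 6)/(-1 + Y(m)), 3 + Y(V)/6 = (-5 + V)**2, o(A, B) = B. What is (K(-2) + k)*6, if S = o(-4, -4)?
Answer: 3348/275 ≈ 12.175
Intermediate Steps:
S = -4
Y(V) = -18 + 6*(-5 + V)**2
K(m) = (6 - m)/(-19 + 6*(-5 + m)**2) (K(m) = (m*(-1) + 6)/(-1 + (-18 + 6*(-5 + m)**2)) = (-m + 6)/(-19 + 6*(-5 + m)**2) = (6 - m)/(-19 + 6*(-5 + m)**2))
k = 2 (k = -2 - 1*(-4) = -2 + 4 = 2)
(K(-2) + k)*6 = ((6 - 1*(-2))/(-19 + 6*(-5 - 2)**2) + 2)*6 = ((6 + 2)/(-19 + 6*(-7)**2) + 2)*6 = (8/(-19 + 6*49) + 2)*6 = (8/(-19 + 294) + 2)*6 = (8/275 + 2)*6 = (558/275)*6 = 3348/275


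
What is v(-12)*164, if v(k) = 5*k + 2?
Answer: -9512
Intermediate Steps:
v(k) = 2 + 5*k
v(-12)*164 = (2 + 5*(-12))*164 = (2 - 60)*164 = -58*164 = -9512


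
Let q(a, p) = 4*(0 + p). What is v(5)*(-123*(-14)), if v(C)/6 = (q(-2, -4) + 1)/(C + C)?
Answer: -15498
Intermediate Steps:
q(a, p) = 4*p
v(C) = -45/C (v(C) = 6*((4*(-4) + 1)/(C + C)) = 6*((-16 + 1)/((2*C))) = 6*(-15/(2*C)) = -45/C)
v(5)*(-123*(-14)) = (-45/5)*(-123*(-14)) = -45*⅕*1722 = -9*1722 = -15498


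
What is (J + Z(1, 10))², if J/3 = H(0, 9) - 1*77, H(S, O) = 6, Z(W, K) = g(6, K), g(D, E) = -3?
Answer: 46656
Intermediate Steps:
Z(W, K) = -3
J = -213 (J = 3*(6 - 1*77) = 3*(6 - 77) = 3*(-71) = -213)
(J + Z(1, 10))² = (-213 - 3)² = (-216)² = 46656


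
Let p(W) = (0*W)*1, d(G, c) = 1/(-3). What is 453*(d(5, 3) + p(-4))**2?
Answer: 151/3 ≈ 50.333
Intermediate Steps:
d(G, c) = -1/3
p(W) = 0 (p(W) = 0*1 = 0)
453*(d(5, 3) + p(-4))**2 = 453*(-1/3 + 0)**2 = 453*(-1/3)**2 = 453*(1/9) = 151/3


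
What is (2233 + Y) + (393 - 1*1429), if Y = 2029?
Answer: 3226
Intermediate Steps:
(2233 + Y) + (393 - 1*1429) = (2233 + 2029) + (393 - 1*1429) = 4262 + (393 - 1429) = 4262 - 1036 = 3226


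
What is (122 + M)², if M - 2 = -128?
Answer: 16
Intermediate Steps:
M = -126 (M = 2 - 128 = -126)
(122 + M)² = (122 - 126)² = (-4)² = 16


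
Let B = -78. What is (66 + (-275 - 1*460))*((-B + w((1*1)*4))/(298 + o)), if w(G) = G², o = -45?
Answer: -62886/253 ≈ -248.56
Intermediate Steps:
(66 + (-275 - 1*460))*((-B + w((1*1)*4))/(298 + o)) = (66 + (-275 - 1*460))*((-1*(-78) + ((1*1)*4)²)/(298 - 45)) = (66 + (-275 - 460))*((78 + (1*4)²)/253) = (66 - 735)*((78 + 4²)*(1/253)) = -669*(78 + 16)/253 = -62886/253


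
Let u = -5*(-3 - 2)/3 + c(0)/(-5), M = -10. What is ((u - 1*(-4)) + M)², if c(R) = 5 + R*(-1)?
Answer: 16/9 ≈ 1.7778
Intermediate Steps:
c(R) = 5 - R
u = 22/3 (u = -5*(-3 - 2)/3 + (5 - 1*0)/(-5) = -5*(-5)*(⅓) + (5 + 0)*(-⅕) = 25*(⅓) + 5*(-⅕) = 25/3 - 1 = 22/3 ≈ 7.3333)
((u - 1*(-4)) + M)² = ((22/3 - 1*(-4)) - 10)² = ((22/3 + 4) - 10)² = (34/3 - 10)² = (4/3)² = 16/9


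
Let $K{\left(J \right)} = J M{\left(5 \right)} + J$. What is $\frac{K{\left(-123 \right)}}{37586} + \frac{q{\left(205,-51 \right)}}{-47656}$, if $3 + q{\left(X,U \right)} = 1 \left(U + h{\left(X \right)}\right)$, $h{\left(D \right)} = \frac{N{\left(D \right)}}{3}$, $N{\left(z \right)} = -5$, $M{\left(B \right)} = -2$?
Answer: $\frac{11930963}{2686797624} \approx 0.0044406$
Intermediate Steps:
$h{\left(D \right)} = - \frac{5}{3}$
$K{\left(J \right)} = - J$ ($K{\left(J \right)} = J \left(-2\right) + J = - 2 J + J = - J$)
$q{\left(X,U \right)} = - \frac{14}{3} + U$ ($q{\left(X,U \right)} = -3 + 1 \left(U - \frac{5}{3}\right) = -3 + 1 \left(- \frac{5}{3} + U\right) = -3 + \left(- \frac{5}{3} + U\right) = - \frac{14}{3} + U$)
$\frac{K{\left(-123 \right)}}{37586} + \frac{q{\left(205,-51 \right)}}{-47656} = \frac{\left(-1\right) \left(-123\right)}{37586} + \frac{- \frac{14}{3} - 51}{-47656} = 123 \cdot \frac{1}{37586} - - \frac{167}{142968} = \frac{123}{37586} + \frac{167}{142968} = \frac{11930963}{2686797624}$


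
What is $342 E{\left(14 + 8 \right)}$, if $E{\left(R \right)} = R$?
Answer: $7524$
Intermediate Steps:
$342 E{\left(14 + 8 \right)} = 342 \left(14 + 8\right) = 342 \cdot 22 = 7524$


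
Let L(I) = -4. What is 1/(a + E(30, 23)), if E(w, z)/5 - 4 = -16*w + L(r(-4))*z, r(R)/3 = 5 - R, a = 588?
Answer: -1/2252 ≈ -0.00044405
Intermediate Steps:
r(R) = 15 - 3*R (r(R) = 3*(5 - R) = 15 - 3*R)
E(w, z) = 20 - 80*w - 20*z (E(w, z) = 20 + 5*(-16*w - 4*z) = 20 + (-80*w - 20*z) = 20 - 80*w - 20*z)
1/(a + E(30, 23)) = 1/(588 + (20 - 80*30 - 20*23)) = 1/(588 + (20 - 2400 - 460)) = 1/(588 - 2840) = 1/(-2252) = -1/2252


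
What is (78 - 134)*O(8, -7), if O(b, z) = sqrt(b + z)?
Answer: -56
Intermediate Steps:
(78 - 134)*O(8, -7) = (78 - 134)*sqrt(8 - 7) = -56*sqrt(1) = -56*1 = -56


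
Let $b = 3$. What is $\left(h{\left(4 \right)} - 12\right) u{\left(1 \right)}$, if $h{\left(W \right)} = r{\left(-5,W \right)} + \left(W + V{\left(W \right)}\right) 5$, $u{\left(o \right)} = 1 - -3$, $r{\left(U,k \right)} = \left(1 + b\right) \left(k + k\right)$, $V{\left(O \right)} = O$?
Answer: $240$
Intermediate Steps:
$r{\left(U,k \right)} = 8 k$ ($r{\left(U,k \right)} = \left(1 + 3\right) \left(k + k\right) = 4 \cdot 2 k = 8 k$)
$u{\left(o \right)} = 4$ ($u{\left(o \right)} = 1 + 3 = 4$)
$h{\left(W \right)} = 18 W$ ($h{\left(W \right)} = 8 W + \left(W + W\right) 5 = 8 W + 2 W 5 = 8 W + 10 W = 18 W$)
$\left(h{\left(4 \right)} - 12\right) u{\left(1 \right)} = \left(18 \cdot 4 - 12\right) 4 = \left(72 - 12\right) 4 = 60 \cdot 4 = 240$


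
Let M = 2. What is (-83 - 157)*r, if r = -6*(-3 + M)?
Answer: -1440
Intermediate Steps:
r = 6 (r = -6*(-3 + 2) = -6*(-1) = 6)
(-83 - 157)*r = (-83 - 157)*6 = -240*6 = -1440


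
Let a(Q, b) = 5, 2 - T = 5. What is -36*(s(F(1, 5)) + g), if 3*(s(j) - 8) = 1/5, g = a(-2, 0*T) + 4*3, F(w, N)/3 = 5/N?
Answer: -4512/5 ≈ -902.40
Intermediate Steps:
T = -3 (T = 2 - 1*5 = 2 - 5 = -3)
F(w, N) = 15/N (F(w, N) = 3*(5/N) = 15/N)
g = 17 (g = 5 + 4*3 = 5 + 12 = 17)
s(j) = 121/15 (s(j) = 8 + (⅓)/5 = 8 + (⅓)*(⅕) = 8 + 1/15 = 121/15)
-36*(s(F(1, 5)) + g) = -36*(121/15 + 17) = -36*376/15 = -4512/5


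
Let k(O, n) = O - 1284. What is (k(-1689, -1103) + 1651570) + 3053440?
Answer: 4702037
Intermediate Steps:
k(O, n) = -1284 + O
(k(-1689, -1103) + 1651570) + 3053440 = ((-1284 - 1689) + 1651570) + 3053440 = (-2973 + 1651570) + 3053440 = 1648597 + 3053440 = 4702037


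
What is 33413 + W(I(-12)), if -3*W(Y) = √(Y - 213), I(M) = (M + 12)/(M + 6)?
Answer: 33413 - I*√213/3 ≈ 33413.0 - 4.8648*I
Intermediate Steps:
I(M) = (12 + M)/(6 + M)
W(Y) = -√(-213 + Y)/3 (W(Y) = -√(Y - 213)/3 = -√(-213 + Y)/3)
33413 + W(I(-12)) = 33413 - √(-213 + (12 - 12)/(6 - 12))/3 = 33413 - √(-213 + 0/(-6))/3 = 33413 - √(-213 - ⅙*0)/3 = 33413 - √(-213 + 0)/3 = 33413 - I*√213/3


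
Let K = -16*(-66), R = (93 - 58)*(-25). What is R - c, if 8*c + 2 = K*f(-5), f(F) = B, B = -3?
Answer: -1915/4 ≈ -478.75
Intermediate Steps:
f(F) = -3
R = -875 (R = 35*(-25) = -875)
K = 1056
c = -1585/4 (c = -1/4 + (1056*(-3))/8 = -1/4 + (1/8)*(-3168) = -1/4 - 396 = -1585/4 ≈ -396.25)
R - c = -875 - 1*(-1585/4) = -875 + 1585/4 = -1915/4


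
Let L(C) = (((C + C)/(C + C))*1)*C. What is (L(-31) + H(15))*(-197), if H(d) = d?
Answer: 3152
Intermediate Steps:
L(C) = C (L(C) = (((2*C)/((2*C)))*1)*C = (((2*C)*(1/(2*C)))*1)*C = (1*1)*C = 1*C = C)
(L(-31) + H(15))*(-197) = (-31 + 15)*(-197) = -16*(-197) = 3152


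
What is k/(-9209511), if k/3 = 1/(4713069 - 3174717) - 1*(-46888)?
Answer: -72130248577/4722489888624 ≈ -0.015274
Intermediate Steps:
k = 72130248577/512784 (k = 3*(1/(4713069 - 3174717) - 1*(-46888)) = 3*(1/1538352 + 46888) = 3*(72130248577/1538352) = 72130248577/512784 ≈ 1.4066e+5)
k/(-9209511) = (72130248577/512784)/(-9209511) = (72130248577/512784)*(-1/9209511) = -72130248577/4722489888624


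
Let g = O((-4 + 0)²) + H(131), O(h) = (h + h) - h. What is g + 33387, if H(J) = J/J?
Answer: 33404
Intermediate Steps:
H(J) = 1
O(h) = h (O(h) = 2*h - h = h)
g = 17 (g = (-4 + 0)² + 1 = (-4)² + 1 = 16 + 1 = 17)
g + 33387 = 17 + 33387 = 33404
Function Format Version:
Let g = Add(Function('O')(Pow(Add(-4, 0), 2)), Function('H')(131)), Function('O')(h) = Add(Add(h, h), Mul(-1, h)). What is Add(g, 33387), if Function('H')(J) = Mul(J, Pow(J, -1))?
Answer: 33404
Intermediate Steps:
Function('H')(J) = 1
Function('O')(h) = h (Function('O')(h) = Add(Mul(2, h), Mul(-1, h)) = h)
g = 17 (g = Add(Pow(Add(-4, 0), 2), 1) = Add(Pow(-4, 2), 1) = Add(16, 1) = 17)
Add(g, 33387) = Add(17, 33387) = 33404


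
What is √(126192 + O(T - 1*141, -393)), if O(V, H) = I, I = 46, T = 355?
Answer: √126238 ≈ 355.30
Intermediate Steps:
O(V, H) = 46
√(126192 + O(T - 1*141, -393)) = √(126192 + 46) = √126238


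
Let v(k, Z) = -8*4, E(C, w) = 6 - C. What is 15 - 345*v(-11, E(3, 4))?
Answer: 11055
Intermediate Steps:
v(k, Z) = -32
15 - 345*v(-11, E(3, 4)) = 15 - 345*(-32) = 15 + 11040 = 11055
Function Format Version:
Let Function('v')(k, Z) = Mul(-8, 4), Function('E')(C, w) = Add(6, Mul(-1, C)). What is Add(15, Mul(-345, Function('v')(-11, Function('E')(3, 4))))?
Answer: 11055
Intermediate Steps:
Function('v')(k, Z) = -32
Add(15, Mul(-345, Function('v')(-11, Function('E')(3, 4)))) = Add(15, Mul(-345, -32)) = Add(15, 11040) = 11055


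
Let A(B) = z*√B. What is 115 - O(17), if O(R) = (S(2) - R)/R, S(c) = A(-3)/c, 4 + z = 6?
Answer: 116 - I*√3/17 ≈ 116.0 - 0.10189*I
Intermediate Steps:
z = 2 (z = -4 + 6 = 2)
A(B) = 2*√B
S(c) = 2*I*√3/c (S(c) = (2*√(-3))/c = (2*(I*√3))/c = (2*I*√3)/c = 2*I*√3/c)
O(R) = (-R + I*√3)/R (O(R) = (2*I*√3/2 - R)/R = (2*I*√3*(½) - R)/R = (I*√3 - R)/R = (-R + I*√3)/R)
115 - O(17) = 115 - (-1*17 + I*√3)/17 = 115 - (-17 + I*√3)/17 = 115 - (-1 + I*√3/17) = 115 + (1 - I*√3/17) = 116 - I*√3/17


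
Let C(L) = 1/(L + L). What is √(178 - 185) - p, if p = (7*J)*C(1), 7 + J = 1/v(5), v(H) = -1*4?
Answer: 203/8 + I*√7 ≈ 25.375 + 2.6458*I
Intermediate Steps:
C(L) = 1/(2*L)
v(H) = -4
J = -29/4 (J = -7 + 1/(-4) = -7 - ¼ = -29/4 ≈ -7.2500)
p = -203/8 (p = (7*(-29/4))*((½)/1) = -203/8 ≈ -25.375)
√(178 - 185) - p = √(178 - 185) - 1*(-203/8) = √(-7) + 203/8 = I*√7 + 203/8 = 203/8 + I*√7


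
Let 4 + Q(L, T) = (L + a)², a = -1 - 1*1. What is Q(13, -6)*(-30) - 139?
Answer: -3649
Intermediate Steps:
a = -2 (a = -1 - 1 = -2)
Q(L, T) = -4 + (-2 + L)² (Q(L, T) = -4 + (L - 2)² = -4 + (-2 + L)²)
Q(13, -6)*(-30) - 139 = (13*(-4 + 13))*(-30) - 139 = (13*9)*(-30) - 139 = 117*(-30) - 139 = -3510 - 139 = -3649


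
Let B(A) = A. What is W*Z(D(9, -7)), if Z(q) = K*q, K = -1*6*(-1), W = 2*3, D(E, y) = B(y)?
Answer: -252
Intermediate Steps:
D(E, y) = y
W = 6
K = 6 (K = -6*(-1) = 6)
Z(q) = 6*q
W*Z(D(9, -7)) = 6*(6*(-7)) = 6*(-42) = -252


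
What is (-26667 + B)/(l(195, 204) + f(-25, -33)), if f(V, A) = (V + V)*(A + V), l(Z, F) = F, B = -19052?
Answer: -45719/3104 ≈ -14.729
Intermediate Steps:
f(V, A) = 2*V*(A + V) (f(V, A) = (2*V)*(A + V) = 2*V*(A + V))
(-26667 + B)/(l(195, 204) + f(-25, -33)) = (-26667 - 19052)/(204 + 2*(-25)*(-33 - 25)) = -45719/(204 + 2*(-25)*(-58)) = -45719/(204 + 2900) = -45719/3104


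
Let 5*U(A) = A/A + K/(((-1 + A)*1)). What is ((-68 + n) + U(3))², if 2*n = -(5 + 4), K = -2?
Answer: 21025/4 ≈ 5256.3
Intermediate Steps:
U(A) = ⅕ - 2/(5*(-1 + A)) (U(A) = (A/A - 2/(-1 + A))/5 = (1 - 2/(-1 + A))/5 = ⅕ - 2/(5*(-1 + A)))
n = -9/2 (n = (-(5 + 4))/2 = (-1*9)/2 = (½)*(-9) = -9/2 ≈ -4.5000)
((-68 + n) + U(3))² = ((-68 - 9/2) + (-3 + 3)/(5*(-1 + 3)))² = (-145/2 + (⅕)*0/2)² = (-145/2 + (⅕)*(½)*0)² = (-145/2 + 0)² = (-145/2)² = 21025/4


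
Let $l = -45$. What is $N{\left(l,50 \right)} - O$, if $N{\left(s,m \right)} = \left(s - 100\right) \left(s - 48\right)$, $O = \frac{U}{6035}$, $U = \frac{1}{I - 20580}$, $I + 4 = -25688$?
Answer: $\frac{3765706747201}{279251520} \approx 13485.0$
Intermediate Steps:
$I = -25692$ ($I = -4 - 25688 = -25692$)
$U = - \frac{1}{46272}$ ($U = \frac{1}{-25692 - 20580} = \frac{1}{-46272} = - \frac{1}{46272} \approx -2.1611 \cdot 10^{-5}$)
$O = - \frac{1}{279251520}$ ($O = - \frac{1}{46272 \cdot 6035} = \left(- \frac{1}{46272}\right) \frac{1}{6035} = - \frac{1}{279251520} \approx -3.581 \cdot 10^{-9}$)
$N{\left(s,m \right)} = \left(-100 + s\right) \left(-48 + s\right)$
$N{\left(l,50 \right)} - O = \left(4800 + \left(-45\right)^{2} - -6660\right) - - \frac{1}{279251520} = \left(4800 + 2025 + 6660\right) + \frac{1}{279251520} = 13485 + \frac{1}{279251520} = \frac{3765706747201}{279251520}$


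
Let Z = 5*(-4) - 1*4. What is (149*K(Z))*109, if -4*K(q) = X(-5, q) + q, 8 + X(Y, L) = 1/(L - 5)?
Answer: 15087889/116 ≈ 1.3007e+5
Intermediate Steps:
X(Y, L) = -8 + 1/(-5 + L) (X(Y, L) = -8 + 1/(L - 5) = -8 + 1/(-5 + L))
Z = -24 (Z = -20 - 4 = -24)
K(q) = -q/4 - (41 - 8*q)/(4*(-5 + q)) (K(q) = -((41 - 8*q)/(-5 + q) + q)/4 = -(q + (41 - 8*q)/(-5 + q))/4 = -q/4 - (41 - 8*q)/(4*(-5 + q)))
(149*K(Z))*109 = (149*((-41 - 1*(-24)² + 13*(-24))/(4*(-5 - 24))))*109 = (149*((¼)*(-41 - 1*576 - 312)/(-29)))*109 = (149*((¼)*(-1/29)*(-41 - 576 - 312)))*109 = (149*((¼)*(-1/29)*(-929)))*109 = (149*(929/116))*109 = (138421/116)*109 = 15087889/116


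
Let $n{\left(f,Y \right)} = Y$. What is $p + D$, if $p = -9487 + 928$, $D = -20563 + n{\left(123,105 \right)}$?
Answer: $-29017$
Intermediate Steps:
$D = -20458$ ($D = -20563 + 105 = -20458$)
$p = -8559$
$p + D = -8559 - 20458 = -29017$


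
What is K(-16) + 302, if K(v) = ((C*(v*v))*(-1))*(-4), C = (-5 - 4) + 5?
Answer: -3794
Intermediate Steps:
C = -4 (C = -9 + 5 = -4)
K(v) = -16*v² (K(v) = (-4*v*v*(-1))*(-4) = (-4*v²*(-1))*(-4) = (4*v²)*(-4) = -16*v²)
K(-16) + 302 = -16*(-16)² + 302 = -16*256 + 302 = -4096 + 302 = -3794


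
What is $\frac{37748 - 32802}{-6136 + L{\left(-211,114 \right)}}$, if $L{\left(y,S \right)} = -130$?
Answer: $- \frac{2473}{3133} \approx -0.78934$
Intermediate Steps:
$\frac{37748 - 32802}{-6136 + L{\left(-211,114 \right)}} = \frac{37748 - 32802}{-6136 - 130} = \frac{4946}{-6266} = 4946 \left(- \frac{1}{6266}\right) = - \frac{2473}{3133}$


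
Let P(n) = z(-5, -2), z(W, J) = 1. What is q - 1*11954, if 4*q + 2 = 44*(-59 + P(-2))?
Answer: -25185/2 ≈ -12593.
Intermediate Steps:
P(n) = 1
q = -1277/2 (q = -1/2 + (44*(-59 + 1))/4 = -1/2 + (44*(-58))/4 = -1/2 + (1/4)*(-2552) = -1/2 - 638 = -1277/2 ≈ -638.50)
q - 1*11954 = -1277/2 - 1*11954 = -1277/2 - 11954 = -25185/2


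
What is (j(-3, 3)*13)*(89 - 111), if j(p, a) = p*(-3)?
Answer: -2574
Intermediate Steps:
j(p, a) = -3*p
(j(-3, 3)*13)*(89 - 111) = (-3*(-3)*13)*(89 - 111) = (9*13)*(-22) = 117*(-22) = -2574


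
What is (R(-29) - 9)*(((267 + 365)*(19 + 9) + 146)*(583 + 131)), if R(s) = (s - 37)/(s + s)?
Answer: -2904534864/29 ≈ -1.0016e+8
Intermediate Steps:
R(s) = (-37 + s)/(2*s) (R(s) = (-37 + s)/((2*s)) = (-37 + s)*(1/(2*s)) = (-37 + s)/(2*s))
(R(-29) - 9)*(((267 + 365)*(19 + 9) + 146)*(583 + 131)) = ((1/2)*(-37 - 29)/(-29) - 9)*(((267 + 365)*(19 + 9) + 146)*(583 + 131)) = ((1/2)*(-1/29)*(-66) - 9)*((632*28 + 146)*714) = (33/29 - 9)*((17696 + 146)*714) = -4067976*714/29 = -228/29*12739188 = -2904534864/29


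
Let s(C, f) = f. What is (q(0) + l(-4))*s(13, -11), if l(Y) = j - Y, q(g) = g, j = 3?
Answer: -77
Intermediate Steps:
l(Y) = 3 - Y
(q(0) + l(-4))*s(13, -11) = (0 + (3 - 1*(-4)))*(-11) = (0 + (3 + 4))*(-11) = (0 + 7)*(-11) = 7*(-11) = -77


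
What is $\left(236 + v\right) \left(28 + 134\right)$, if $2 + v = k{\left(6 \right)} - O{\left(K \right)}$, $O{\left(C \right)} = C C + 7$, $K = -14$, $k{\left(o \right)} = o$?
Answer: $5994$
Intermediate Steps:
$O{\left(C \right)} = 7 + C^{2}$ ($O{\left(C \right)} = C^{2} + 7 = 7 + C^{2}$)
$v = -199$ ($v = -2 + \left(6 - \left(7 + \left(-14\right)^{2}\right)\right) = -2 + \left(6 - \left(7 + 196\right)\right) = -2 + \left(6 - 203\right) = -2 - 197 = -199$)
$\left(236 + v\right) \left(28 + 134\right) = \left(236 - 199\right) \left(28 + 134\right) = 37 \cdot 162 = 5994$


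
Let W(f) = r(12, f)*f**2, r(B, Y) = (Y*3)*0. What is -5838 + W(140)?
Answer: -5838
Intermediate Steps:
r(B, Y) = 0 (r(B, Y) = (3*Y)*0 = 0)
W(f) = 0 (W(f) = 0*f**2 = 0)
-5838 + W(140) = -5838 + 0 = -5838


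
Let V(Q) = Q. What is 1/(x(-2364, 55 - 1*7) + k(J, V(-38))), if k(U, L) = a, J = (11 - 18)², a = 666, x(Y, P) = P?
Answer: 1/714 ≈ 0.0014006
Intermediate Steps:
J = 49 (J = (-7)² = 49)
k(U, L) = 666
1/(x(-2364, 55 - 1*7) + k(J, V(-38))) = 1/((55 - 1*7) + 666) = 1/((55 - 7) + 666) = 1/(48 + 666) = 1/714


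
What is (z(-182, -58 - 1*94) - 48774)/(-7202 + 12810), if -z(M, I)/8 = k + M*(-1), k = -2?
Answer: -25107/2804 ≈ -8.9540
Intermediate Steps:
z(M, I) = 16 + 8*M (z(M, I) = -8*(-2 + M*(-1)) = -8*(-2 - M) = 16 + 8*M)
(z(-182, -58 - 1*94) - 48774)/(-7202 + 12810) = ((16 + 8*(-182)) - 48774)/(-7202 + 12810) = ((16 - 1456) - 48774)/5608 = (-1440 - 48774)*(1/5608) = -50214*1/5608 = -25107/2804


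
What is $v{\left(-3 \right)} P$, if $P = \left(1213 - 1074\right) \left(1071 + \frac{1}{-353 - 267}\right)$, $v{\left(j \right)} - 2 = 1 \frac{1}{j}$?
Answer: $\frac{92298641}{372} \approx 2.4811 \cdot 10^{5}$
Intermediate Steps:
$v{\left(j \right)} = 2 + \frac{1}{j}$ ($v{\left(j \right)} = 2 + 1 \frac{1}{j} = 2 + \frac{1}{j}$)
$P = \frac{92298641}{620}$ ($P = 139 \left(1071 + \frac{1}{-620}\right) = 139 \left(1071 - \frac{1}{620}\right) = 139 \cdot \frac{664019}{620} = \frac{92298641}{620} \approx 1.4887 \cdot 10^{5}$)
$v{\left(-3 \right)} P = \left(2 + \frac{1}{-3}\right) \frac{92298641}{620} = \left(2 - \frac{1}{3}\right) \frac{92298641}{620} = \frac{5}{3} \cdot \frac{92298641}{620} = \frac{92298641}{372}$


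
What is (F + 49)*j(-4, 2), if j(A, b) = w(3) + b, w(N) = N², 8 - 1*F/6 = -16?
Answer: 2123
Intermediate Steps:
F = 144 (F = 48 - 6*(-16) = 48 + 96 = 144)
j(A, b) = 9 + b (j(A, b) = 3² + b = 9 + b)
(F + 49)*j(-4, 2) = (144 + 49)*(9 + 2) = 193*11 = 2123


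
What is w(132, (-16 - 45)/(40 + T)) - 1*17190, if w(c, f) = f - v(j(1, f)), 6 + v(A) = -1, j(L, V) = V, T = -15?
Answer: -429636/25 ≈ -17185.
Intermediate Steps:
v(A) = -7 (v(A) = -6 - 1 = -7)
w(c, f) = 7 + f (w(c, f) = f - 1*(-7) = f + 7 = 7 + f)
w(132, (-16 - 45)/(40 + T)) - 1*17190 = (7 + (-16 - 45)/(40 - 15)) - 1*17190 = (7 - 61/25) - 17190 = 114/25 - 17190 = -429636/25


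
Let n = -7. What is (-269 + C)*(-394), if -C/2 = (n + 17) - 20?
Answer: 98106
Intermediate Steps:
C = 20 (C = -2*((-7 + 17) - 20) = -2*(10 - 20) = -2*(-10) = 20)
(-269 + C)*(-394) = (-269 + 20)*(-394) = -249*(-394) = 98106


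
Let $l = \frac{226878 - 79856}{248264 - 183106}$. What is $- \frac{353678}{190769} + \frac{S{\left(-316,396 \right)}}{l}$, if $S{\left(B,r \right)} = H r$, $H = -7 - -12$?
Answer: $\frac{12279826013522}{14023619959} \approx 875.65$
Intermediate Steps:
$H = 5$ ($H = -7 + 12 = 5$)
$S{\left(B,r \right)} = 5 r$
$l = \frac{73511}{32579}$ ($l = \frac{147022}{65158} = 147022 \cdot \frac{1}{65158} = \frac{73511}{32579} \approx 2.2564$)
$- \frac{353678}{190769} + \frac{S{\left(-316,396 \right)}}{l} = - \frac{353678}{190769} + \frac{5 \cdot 396}{\frac{73511}{32579}} = \left(-353678\right) \frac{1}{190769} + 1980 \cdot \frac{32579}{73511} = - \frac{353678}{190769} + \frac{64506420}{73511} = \frac{12279826013522}{14023619959}$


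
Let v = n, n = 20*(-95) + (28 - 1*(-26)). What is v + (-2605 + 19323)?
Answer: 14872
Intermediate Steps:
n = -1846 (n = -1900 + (28 + 26) = -1900 + 54 = -1846)
v = -1846
v + (-2605 + 19323) = -1846 + (-2605 + 19323) = -1846 + 16718 = 14872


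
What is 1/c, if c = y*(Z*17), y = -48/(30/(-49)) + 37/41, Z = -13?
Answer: -205/3592797 ≈ -5.7059e-5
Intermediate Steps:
y = 16257/205 (y = -48/(30*(-1/49)) + 37*(1/41) = -48/(-30/49) + 37/41 = -48*(-49/30) + 37/41 = 392/5 + 37/41 = 16257/205 ≈ 79.302)
c = -3592797/205 (c = 16257*(-13*17)/205 = (16257/205)*(-221) = -3592797/205 ≈ -17526.)
1/c = 1/(-3592797/205) = -205/3592797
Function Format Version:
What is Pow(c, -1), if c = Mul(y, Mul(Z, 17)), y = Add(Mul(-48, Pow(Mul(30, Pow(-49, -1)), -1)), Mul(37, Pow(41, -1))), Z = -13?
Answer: Rational(-205, 3592797) ≈ -5.7059e-5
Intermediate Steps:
y = Rational(16257, 205) (y = Add(Mul(-48, Pow(Mul(30, Rational(-1, 49)), -1)), Mul(37, Rational(1, 41))) = Add(Mul(-48, Pow(Rational(-30, 49), -1)), Rational(37, 41)) = Add(Mul(-48, Rational(-49, 30)), Rational(37, 41)) = Add(Rational(392, 5), Rational(37, 41)) = Rational(16257, 205) ≈ 79.302)
c = Rational(-3592797, 205) (c = Mul(Rational(16257, 205), Mul(-13, 17)) = Mul(Rational(16257, 205), -221) = Rational(-3592797, 205) ≈ -17526.)
Pow(c, -1) = Pow(Rational(-3592797, 205), -1) = Rational(-205, 3592797)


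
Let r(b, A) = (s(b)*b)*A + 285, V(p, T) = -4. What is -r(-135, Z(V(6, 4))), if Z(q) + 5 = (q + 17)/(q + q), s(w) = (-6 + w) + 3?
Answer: 492555/4 ≈ 1.2314e+5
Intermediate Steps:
s(w) = -3 + w
Z(q) = -5 + (17 + q)/(2*q) (Z(q) = -5 + (q + 17)/(q + q) = -5 + (17 + q)/((2*q)) = -5 + (17 + q)*(1/(2*q)) = -5 + (17 + q)/(2*q))
r(b, A) = 285 + A*b*(-3 + b) (r(b, A) = ((-3 + b)*b)*A + 285 = (b*(-3 + b))*A + 285 = A*b*(-3 + b) + 285 = 285 + A*b*(-3 + b))
-r(-135, Z(V(6, 4))) = -(285 + ((½)*(17 - 9*(-4))/(-4))*(-135)*(-3 - 135)) = -(285 + ((½)*(-¼)*(17 + 36))*(-135)*(-138)) = -(285 + ((½)*(-¼)*53)*(-135)*(-138)) = -(285 - 53/8*(-135)*(-138)) = -(285 - 493695/4) = -1*(-492555/4) = 492555/4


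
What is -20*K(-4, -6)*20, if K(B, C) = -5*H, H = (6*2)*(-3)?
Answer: -72000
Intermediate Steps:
H = -36 (H = 12*(-3) = -36)
K(B, C) = 180 (K(B, C) = -5*(-36) = 180)
-20*K(-4, -6)*20 = -20*180*20 = -3600*20 = -72000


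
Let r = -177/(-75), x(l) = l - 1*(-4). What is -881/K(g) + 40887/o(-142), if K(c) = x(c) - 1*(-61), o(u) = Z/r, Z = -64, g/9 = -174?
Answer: -3619502233/2401600 ≈ -1507.1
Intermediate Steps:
g = -1566 (g = 9*(-174) = -1566)
x(l) = 4 + l (x(l) = l + 4 = 4 + l)
r = 59/25 (r = -177*(-1/75) = 59/25 ≈ 2.3600)
o(u) = -1600/59 (o(u) = -64/59/25 = -64*25/59 = -1600/59)
K(c) = 65 + c (K(c) = (4 + c) - 1*(-61) = (4 + c) + 61 = 65 + c)
-881/K(g) + 40887/o(-142) = -881/(65 - 1566) + 40887/(-1600/59) = -881/(-1501) + 40887*(-59/1600) = -881*(-1/1501) - 2412333/1600 = 881/1501 - 2412333/1600 = -3619502233/2401600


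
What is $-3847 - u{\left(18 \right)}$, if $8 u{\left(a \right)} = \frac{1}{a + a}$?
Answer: $- \frac{1107937}{288} \approx -3847.0$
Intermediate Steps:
$u{\left(a \right)} = \frac{1}{16 a}$ ($u{\left(a \right)} = \frac{1}{8 \left(a + a\right)} = \frac{1}{8 \cdot 2 a} = \frac{\frac{1}{2} \frac{1}{a}}{8} = \frac{1}{16 a}$)
$-3847 - u{\left(18 \right)} = -3847 - \frac{1}{16 \cdot 18} = -3847 - \frac{1}{16} \cdot \frac{1}{18} = -3847 - \frac{1}{288} = - \frac{1107937}{288}$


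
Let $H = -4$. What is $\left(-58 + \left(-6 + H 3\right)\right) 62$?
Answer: $-4712$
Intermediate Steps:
$\left(-58 + \left(-6 + H 3\right)\right) 62 = \left(-58 - 18\right) 62 = \left(-76\right) 62 = -4712$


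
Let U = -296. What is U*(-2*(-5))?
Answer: -2960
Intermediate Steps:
U*(-2*(-5)) = -(-592)*(-5) = -296*10 = -2960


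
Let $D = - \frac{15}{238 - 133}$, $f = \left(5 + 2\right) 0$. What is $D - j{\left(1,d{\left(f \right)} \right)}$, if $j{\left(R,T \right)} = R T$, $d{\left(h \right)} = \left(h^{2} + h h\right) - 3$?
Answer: $\frac{20}{7} \approx 2.8571$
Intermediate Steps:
$f = 0$ ($f = 7 \cdot 0 = 0$)
$d{\left(h \right)} = -3 + 2 h^{2}$ ($d{\left(h \right)} = \left(h^{2} + h^{2}\right) - 3 = 2 h^{2} - 3 = -3 + 2 h^{2}$)
$D = - \frac{1}{7}$ ($D = - \frac{15}{105} = \left(-15\right) \frac{1}{105} = - \frac{1}{7} \approx -0.14286$)
$D - j{\left(1,d{\left(f \right)} \right)} = - \frac{1}{7} - 1 \left(-3 + 2 \cdot 0^{2}\right) = - \frac{1}{7} - 1 \left(-3 + 2 \cdot 0\right) = - \frac{1}{7} - 1 \left(-3 + 0\right) = - \frac{1}{7} - 1 \left(-3\right) = - \frac{1}{7} - -3 = - \frac{1}{7} + 3 = \frac{20}{7}$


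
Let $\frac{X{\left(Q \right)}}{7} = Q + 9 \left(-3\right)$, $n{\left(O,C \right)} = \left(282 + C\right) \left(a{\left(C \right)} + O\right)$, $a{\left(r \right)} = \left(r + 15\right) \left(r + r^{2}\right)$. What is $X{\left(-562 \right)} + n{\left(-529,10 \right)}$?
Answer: $644409$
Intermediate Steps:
$a{\left(r \right)} = \left(15 + r\right) \left(r + r^{2}\right)$
$n{\left(O,C \right)} = \left(282 + C\right) \left(O + C \left(15 + C^{2} + 16 C\right)\right)$ ($n{\left(O,C \right)} = \left(282 + C\right) \left(C \left(15 + C^{2} + 16 C\right) + O\right) = \left(282 + C\right) \left(O + C \left(15 + C^{2} + 16 C\right)\right)$)
$X{\left(Q \right)} = -189 + 7 Q$ ($X{\left(Q \right)} = 7 \left(Q + 9 \left(-3\right)\right) = 7 \left(Q - 27\right) = 7 \left(-27 + Q\right) = -189 + 7 Q$)
$X{\left(-562 \right)} + n{\left(-529,10 \right)} = \left(-189 + 7 \left(-562\right)\right) + \left(10^{4} + 282 \left(-529\right) + 298 \cdot 10^{3} + 4230 \cdot 10 + 4527 \cdot 10^{2} + 10 \left(-529\right)\right) = \left(-189 - 3934\right) + \left(10000 - 149178 + 298 \cdot 1000 + 42300 + 4527 \cdot 100 - 5290\right) = -4123 + \left(10000 - 149178 + 298000 + 42300 + 452700 - 5290\right) = -4123 + 648532 = 644409$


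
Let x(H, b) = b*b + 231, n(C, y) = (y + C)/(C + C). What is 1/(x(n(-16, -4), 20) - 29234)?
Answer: -1/28603 ≈ -3.4961e-5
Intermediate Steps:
n(C, y) = (C + y)/(2*C) (n(C, y) = (C + y)/((2*C)) = (C + y)*(1/(2*C)) = (C + y)/(2*C))
x(H, b) = 231 + b² (x(H, b) = b² + 231 = 231 + b²)
1/(x(n(-16, -4), 20) - 29234) = 1/((231 + 20²) - 29234) = 1/((231 + 400) - 29234) = 1/(631 - 29234) = 1/(-28603) = -1/28603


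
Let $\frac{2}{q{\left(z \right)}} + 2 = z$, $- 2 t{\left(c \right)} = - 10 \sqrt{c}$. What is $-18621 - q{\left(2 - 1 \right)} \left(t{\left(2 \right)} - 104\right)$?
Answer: $-18829 + 10 \sqrt{2} \approx -18815.0$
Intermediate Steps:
$t{\left(c \right)} = 5 \sqrt{c}$ ($t{\left(c \right)} = - \frac{\left(-10\right) \sqrt{c}}{2} = 5 \sqrt{c}$)
$q{\left(z \right)} = \frac{2}{-2 + z}$
$-18621 - q{\left(2 - 1 \right)} \left(t{\left(2 \right)} - 104\right) = -18621 - \frac{2}{-2 + \left(2 - 1\right)} \left(5 \sqrt{2} - 104\right) = -18621 - \frac{2}{-2 + \left(2 - 1\right)} \left(-104 + 5 \sqrt{2}\right) = -18621 - \frac{2}{-2 + 1} \left(-104 + 5 \sqrt{2}\right) = -18621 - \frac{2}{-1} \left(-104 + 5 \sqrt{2}\right) = -18621 - 2 \left(-1\right) \left(-104 + 5 \sqrt{2}\right) = -18621 - - 2 \left(-104 + 5 \sqrt{2}\right) = -18621 - \left(208 - 10 \sqrt{2}\right) = -18829 + 10 \sqrt{2}$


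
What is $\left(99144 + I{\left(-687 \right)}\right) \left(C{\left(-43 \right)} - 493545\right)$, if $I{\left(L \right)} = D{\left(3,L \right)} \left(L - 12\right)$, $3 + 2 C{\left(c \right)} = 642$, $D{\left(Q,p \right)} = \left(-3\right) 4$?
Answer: $-53037524466$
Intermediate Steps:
$D{\left(Q,p \right)} = -12$
$C{\left(c \right)} = \frac{639}{2}$ ($C{\left(c \right)} = - \frac{3}{2} + \frac{1}{2} \cdot 642 = - \frac{3}{2} + 321 = \frac{639}{2}$)
$I{\left(L \right)} = 144 - 12 L$ ($I{\left(L \right)} = - 12 \left(L - 12\right) = - 12 \left(-12 + L\right) = 144 - 12 L$)
$\left(99144 + I{\left(-687 \right)}\right) \left(C{\left(-43 \right)} - 493545\right) = \left(99144 + \left(144 - -8244\right)\right) \left(\frac{639}{2} - 493545\right) = \left(99144 + \left(144 + 8244\right)\right) \left(- \frac{986451}{2}\right) = \left(99144 + 8388\right) \left(- \frac{986451}{2}\right) = 107532 \left(- \frac{986451}{2}\right) = -53037524466$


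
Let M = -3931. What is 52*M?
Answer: -204412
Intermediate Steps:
52*M = 52*(-3931) = -204412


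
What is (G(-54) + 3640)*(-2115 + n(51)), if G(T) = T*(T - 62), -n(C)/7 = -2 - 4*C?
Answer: -6665392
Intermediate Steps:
n(C) = 14 + 28*C (n(C) = -7*(-2 - 4*C) = 14 + 28*C)
G(T) = T*(-62 + T)
(G(-54) + 3640)*(-2115 + n(51)) = (-54*(-62 - 54) + 3640)*(-2115 + (14 + 28*51)) = (-54*(-116) + 3640)*(-2115 + (14 + 1428)) = (6264 + 3640)*(-2115 + 1442) = 9904*(-673) = -6665392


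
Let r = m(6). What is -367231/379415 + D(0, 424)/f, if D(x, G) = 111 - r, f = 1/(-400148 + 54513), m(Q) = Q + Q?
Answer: -12982771616206/379415 ≈ -3.4218e+7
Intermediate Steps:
m(Q) = 2*Q
r = 12 (r = 2*6 = 12)
f = -1/345635 (f = 1/(-345635) = -1/345635 ≈ -2.8932e-6)
D(x, G) = 99 (D(x, G) = 111 - 1*12 = 111 - 12 = 99)
-367231/379415 + D(0, 424)/f = -367231/379415 + 99/(-1/345635) = -367231*1/379415 + 99*(-345635) = -367231/379415 - 34217865 = -12982771616206/379415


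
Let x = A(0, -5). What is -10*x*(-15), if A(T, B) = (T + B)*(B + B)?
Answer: 7500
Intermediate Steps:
A(T, B) = 2*B*(B + T) (A(T, B) = (B + T)*(2*B) = 2*B*(B + T))
x = 50 (x = 2*(-5)*(-5 + 0) = 2*(-5)*(-5) = 50)
-10*x*(-15) = -10*50*(-15) = -500*(-15) = 7500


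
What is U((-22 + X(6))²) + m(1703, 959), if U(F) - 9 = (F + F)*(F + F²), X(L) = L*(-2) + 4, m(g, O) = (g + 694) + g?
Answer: 1459624109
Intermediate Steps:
m(g, O) = 694 + 2*g (m(g, O) = (694 + g) + g = 694 + 2*g)
X(L) = 4 - 2*L (X(L) = -2*L + 4 = 4 - 2*L)
U(F) = 9 + 2*F*(F + F²) (U(F) = 9 + (F + F)*(F + F²) = 9 + (2*F)*(F + F²) = 9 + 2*F*(F + F²))
U((-22 + X(6))²) + m(1703, 959) = (9 + 2*((-22 + (4 - 2*6))²)² + 2*((-22 + (4 - 2*6))²)³) + (694 + 2*1703) = (9 + 2*((-22 + (4 - 12))²)² + 2*((-22 + (4 - 12))²)³) + (694 + 3406) = (9 + 2*((-22 - 8)²)² + 2*((-22 - 8)²)³) + 4100 = (9 + 2*((-30)²)² + 2*((-30)²)³) + 4100 = (9 + 2*900² + 2*900³) + 4100 = (9 + 2*810000 + 2*729000000) + 4100 = (9 + 1620000 + 1458000000) + 4100 = 1459620009 + 4100 = 1459624109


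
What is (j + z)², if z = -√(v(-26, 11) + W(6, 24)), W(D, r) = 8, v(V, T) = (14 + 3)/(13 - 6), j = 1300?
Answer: (9100 - √511)²/49 ≈ 1.6816e+6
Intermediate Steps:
v(V, T) = 17/7
z = -√511/7 (z = -√(17/7 + 8) = -√(73/7) = -√511/7 ≈ -3.2293)
(j + z)² = (1300 - √511/7)²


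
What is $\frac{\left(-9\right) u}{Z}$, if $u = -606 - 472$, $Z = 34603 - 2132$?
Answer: $\frac{9702}{32471} \approx 0.29879$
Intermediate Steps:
$Z = 32471$ ($Z = 34603 - 2132 = 32471$)
$u = -1078$
$\frac{\left(-9\right) u}{Z} = \frac{\left(-9\right) \left(-1078\right)}{32471} = 9702 \cdot \frac{1}{32471} = \frac{9702}{32471}$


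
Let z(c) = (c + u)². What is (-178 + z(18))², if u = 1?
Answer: 33489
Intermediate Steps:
z(c) = (1 + c)² (z(c) = (c + 1)² = (1 + c)²)
(-178 + z(18))² = (-178 + (1 + 18)²)² = (-178 + 19²)² = (-178 + 361)² = 183² = 33489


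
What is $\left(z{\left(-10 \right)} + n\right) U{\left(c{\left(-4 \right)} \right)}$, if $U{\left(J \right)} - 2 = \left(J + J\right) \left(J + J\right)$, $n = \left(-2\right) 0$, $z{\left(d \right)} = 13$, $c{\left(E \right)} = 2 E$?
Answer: $3354$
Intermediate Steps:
$n = 0$
$U{\left(J \right)} = 2 + 4 J^{2}$ ($U{\left(J \right)} = 2 + \left(J + J\right) \left(J + J\right) = 2 + 2 J 2 J = 2 + 4 J^{2}$)
$\left(z{\left(-10 \right)} + n\right) U{\left(c{\left(-4 \right)} \right)} = \left(13 + 0\right) \left(2 + 4 \left(2 \left(-4\right)\right)^{2}\right) = 13 \left(2 + 4 \left(-8\right)^{2}\right) = 13 \left(2 + 4 \cdot 64\right) = 13 \left(2 + 256\right) = 13 \cdot 258 = 3354$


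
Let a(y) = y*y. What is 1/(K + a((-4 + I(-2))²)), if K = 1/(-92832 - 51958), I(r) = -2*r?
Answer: -144790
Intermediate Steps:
a(y) = y²
K = -1/144790 (K = 1/(-144790) = -1/144790 ≈ -6.9066e-6)
1/(K + a((-4 + I(-2))²)) = 1/(-1/144790 + ((-4 - 2*(-2))²)²) = 1/(-1/144790 + ((-4 + 4)²)²) = 1/(-1/144790 + (0²)²) = 1/(-1/144790 + 0²) = 1/(-1/144790 + 0) = 1/(-1/144790) = -144790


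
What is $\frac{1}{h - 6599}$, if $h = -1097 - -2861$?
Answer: $- \frac{1}{4835} \approx -0.00020683$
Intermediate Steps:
$h = 1764$ ($h = -1097 + 2861 = 1764$)
$\frac{1}{h - 6599} = \frac{1}{1764 - 6599} = \frac{1}{-4835} = - \frac{1}{4835}$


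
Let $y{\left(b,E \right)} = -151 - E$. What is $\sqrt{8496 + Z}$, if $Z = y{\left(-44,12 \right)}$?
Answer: $\sqrt{8333} \approx 91.285$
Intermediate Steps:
$Z = -163$ ($Z = -151 - 12 = -163$)
$\sqrt{8496 + Z} = \sqrt{8496 - 163} = \sqrt{8333}$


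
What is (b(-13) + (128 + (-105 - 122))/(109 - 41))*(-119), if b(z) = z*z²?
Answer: 1046465/4 ≈ 2.6162e+5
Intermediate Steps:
b(z) = z³
(b(-13) + (128 + (-105 - 122))/(109 - 41))*(-119) = ((-13)³ + (128 + (-105 - 122))/(109 - 41))*(-119) = (-2197 + (128 - 227)/68)*(-119) = (-2197 - 99*1/68)*(-119) = (-2197 - 99/68)*(-119) = -149495/68*(-119) = 1046465/4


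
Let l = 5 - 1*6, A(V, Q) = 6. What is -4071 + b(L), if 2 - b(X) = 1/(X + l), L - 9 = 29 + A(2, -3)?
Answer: -174968/43 ≈ -4069.0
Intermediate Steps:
l = -1 (l = 5 - 6 = -1)
L = 44 (L = 9 + (29 + 6) = 9 + 35 = 44)
b(X) = 2 - 1/(-1 + X) (b(X) = 2 - 1/(X - 1) = 2 - 1/(-1 + X))
-4071 + b(L) = -4071 + (-3 + 2*44)/(-1 + 44) = -4071 + (-3 + 88)/43 = -4071 + (1/43)*85 = -4071 + 85/43 = -174968/43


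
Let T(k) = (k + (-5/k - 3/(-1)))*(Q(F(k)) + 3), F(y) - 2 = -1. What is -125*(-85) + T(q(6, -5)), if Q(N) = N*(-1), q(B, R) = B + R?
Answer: 10623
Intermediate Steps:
F(y) = 1 (F(y) = 2 - 1 = 1)
Q(N) = -N
T(k) = 6 - 10/k + 2*k (T(k) = (k + (-5/k - 3/(-1)))*(-1*1 + 3) = (k + (-5/k - 3*(-1)))*(-1 + 3) = (k + (-5/k + 3))*2 = (k + (3 - 5/k))*2 = (3 + k - 5/k)*2 = 6 - 10/k + 2*k)
-125*(-85) + T(q(6, -5)) = -125*(-85) + (6 - 10/(6 - 5) + 2*(6 - 5)) = 10625 + (6 - 10/1 + 2*1) = 10625 + (6 - 10*1 + 2) = 10625 + (6 - 10 + 2) = 10625 - 2 = 10623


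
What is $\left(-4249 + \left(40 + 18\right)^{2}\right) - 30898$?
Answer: $-31783$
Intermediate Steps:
$\left(-4249 + \left(40 + 18\right)^{2}\right) - 30898 = \left(-4249 + 58^{2}\right) - 30898 = \left(-4249 + 3364\right) - 30898 = -885 - 30898 = -31783$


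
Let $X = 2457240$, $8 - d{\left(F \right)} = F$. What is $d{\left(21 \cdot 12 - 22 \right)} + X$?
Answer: $2457018$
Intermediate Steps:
$d{\left(F \right)} = 8 - F$
$d{\left(21 \cdot 12 - 22 \right)} + X = \left(8 - \left(21 \cdot 12 - 22\right)\right) + 2457240 = \left(8 - \left(252 - 22\right)\right) + 2457240 = \left(8 - 230\right) + 2457240 = -222 + 2457240 = 2457018$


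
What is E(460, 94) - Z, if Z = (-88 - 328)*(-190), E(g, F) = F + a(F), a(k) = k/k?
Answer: -78945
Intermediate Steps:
a(k) = 1
E(g, F) = 1 + F (E(g, F) = F + 1 = 1 + F)
Z = 79040 (Z = -416*(-190) = 79040)
E(460, 94) - Z = (1 + 94) - 1*79040 = 95 - 79040 = -78945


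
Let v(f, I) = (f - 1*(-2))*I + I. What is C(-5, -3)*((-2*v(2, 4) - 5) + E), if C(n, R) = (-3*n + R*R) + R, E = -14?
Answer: -1239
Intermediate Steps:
C(n, R) = R + R² - 3*n (C(n, R) = (-3*n + R²) + R = (R² - 3*n) + R = R + R² - 3*n)
v(f, I) = I + I*(2 + f) (v(f, I) = (f + 2)*I + I = (2 + f)*I + I = I*(2 + f) + I = I + I*(2 + f))
C(-5, -3)*((-2*v(2, 4) - 5) + E) = (-3 + (-3)² - 3*(-5))*((-8*(3 + 2) - 5) - 14) = (-3 + 9 + 15)*((-8*5 - 5) - 14) = 21*((-2*20 - 5) - 14) = 21*((-40 - 5) - 14) = 21*(-45 - 14) = 21*(-59) = -1239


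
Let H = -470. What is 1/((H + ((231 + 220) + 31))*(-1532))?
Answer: -1/18384 ≈ -5.4395e-5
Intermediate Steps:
1/((H + ((231 + 220) + 31))*(-1532)) = 1/((-470 + ((231 + 220) + 31))*(-1532)) = 1/((-470 + (451 + 31))*(-1532)) = 1/((-470 + 482)*(-1532)) = 1/(12*(-1532)) = 1/(-18384) = -1/18384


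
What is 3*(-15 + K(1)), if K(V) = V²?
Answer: -42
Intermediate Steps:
3*(-15 + K(1)) = 3*(-15 + 1²) = 3*(-15 + 1) = 3*(-14) = -42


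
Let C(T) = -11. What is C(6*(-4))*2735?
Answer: -30085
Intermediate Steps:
C(6*(-4))*2735 = -11*2735 = -30085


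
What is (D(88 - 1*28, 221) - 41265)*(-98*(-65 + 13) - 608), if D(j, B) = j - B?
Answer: -185919888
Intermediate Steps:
(D(88 - 1*28, 221) - 41265)*(-98*(-65 + 13) - 608) = (((88 - 1*28) - 1*221) - 41265)*(-98*(-65 + 13) - 608) = (((88 - 28) - 221) - 41265)*(-98*(-52) - 608) = ((60 - 221) - 41265)*(5096 - 608) = (-161 - 41265)*4488 = -41426*4488 = -185919888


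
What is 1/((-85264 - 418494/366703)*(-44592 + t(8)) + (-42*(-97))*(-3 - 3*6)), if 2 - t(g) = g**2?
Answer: 366703/1396164489813782 ≈ 2.6265e-10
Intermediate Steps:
t(g) = 2 - g**2
1/((-85264 - 418494/366703)*(-44592 + t(8)) + (-42*(-97))*(-3 - 3*6)) = 1/((-85264 - 418494/366703)*(-44592 + (2 - 1*8**2)) + (-42*(-97))*(-3 - 3*6)) = 1/((-85264 - 418494*1/366703)*(-44592 + (2 - 1*64)) + 4074*(-3 - 18)) = 1/((-85264 - 418494/366703)*(-44592 + (2 - 64)) + 4074*(-21)) = 1/(-31266983086*(-44592 - 62)/366703 - 85554) = 1/(-31266983086/366703*(-44654) - 85554) = 1/(1396195862722244/366703 - 85554) = 1/(1396164489813782/366703) = 366703/1396164489813782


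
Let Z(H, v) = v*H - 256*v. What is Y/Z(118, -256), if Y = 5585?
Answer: 5585/35328 ≈ 0.15809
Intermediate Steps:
Z(H, v) = -256*v + H*v (Z(H, v) = H*v - 256*v = -256*v + H*v)
Y/Z(118, -256) = 5585/((-256*(-256 + 118))) = 5585/((-256*(-138))) = 5585/35328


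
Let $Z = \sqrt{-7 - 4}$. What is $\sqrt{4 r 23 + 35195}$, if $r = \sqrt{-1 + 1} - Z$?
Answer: $\sqrt{35195 - 92 i \sqrt{11}} \approx 187.6 - 0.8132 i$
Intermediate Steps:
$Z = i \sqrt{11}$ ($Z = \sqrt{-11} = i \sqrt{11} \approx 3.3166 i$)
$r = - i \sqrt{11}$ ($r = \sqrt{-1 + 1} - i \sqrt{11} = \sqrt{0} - i \sqrt{11} = 0 - i \sqrt{11} = - i \sqrt{11} \approx - 3.3166 i$)
$\sqrt{4 r 23 + 35195} = \sqrt{4 \left(- i \sqrt{11}\right) 23 + 35195} = \sqrt{- 4 i \sqrt{11} \cdot 23 + 35195} = \sqrt{- 92 i \sqrt{11} + 35195} = \sqrt{35195 - 92 i \sqrt{11}}$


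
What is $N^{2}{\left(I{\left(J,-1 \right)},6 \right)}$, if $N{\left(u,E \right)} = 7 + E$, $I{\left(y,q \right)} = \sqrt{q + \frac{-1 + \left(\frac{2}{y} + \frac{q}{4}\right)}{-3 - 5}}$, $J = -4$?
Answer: $169$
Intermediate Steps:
$I{\left(y,q \right)} = \sqrt{\frac{1}{8} - \frac{1}{4 y} + \frac{31 q}{32}}$ ($I{\left(y,q \right)} = \sqrt{q + \frac{-1 + \left(\frac{2}{y} + q \frac{1}{4}\right)}{-8}} = \sqrt{q + \left(-1 + \left(\frac{2}{y} + \frac{q}{4}\right)\right) \left(- \frac{1}{8}\right)} = \sqrt{q + \left(-1 + \frac{2}{y} + \frac{q}{4}\right) \left(- \frac{1}{8}\right)} = \sqrt{q - \left(- \frac{1}{8} + \frac{1}{4 y} + \frac{q}{32}\right)} = \sqrt{\frac{1}{8} - \frac{1}{4 y} + \frac{31 q}{32}}$)
$N^{2}{\left(I{\left(J,-1 \right)},6 \right)} = \left(7 + 6\right)^{2} = 13^{2} = 169$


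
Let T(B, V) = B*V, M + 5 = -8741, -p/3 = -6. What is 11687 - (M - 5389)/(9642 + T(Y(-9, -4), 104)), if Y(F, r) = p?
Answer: 134578253/11514 ≈ 11688.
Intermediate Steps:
p = 18 (p = -3*(-6) = 18)
M = -8746 (M = -5 - 8741 = -8746)
Y(F, r) = 18
11687 - (M - 5389)/(9642 + T(Y(-9, -4), 104)) = 11687 - (-8746 - 5389)/(9642 + 18*104) = 11687 - (-14135)/(9642 + 1872) = 11687 - (-14135)/11514 = 11687 - 1*(-14135/11514) = 11687 + 14135/11514 = 134578253/11514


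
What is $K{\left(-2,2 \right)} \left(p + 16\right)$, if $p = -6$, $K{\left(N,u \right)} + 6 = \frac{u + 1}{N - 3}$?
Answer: $-66$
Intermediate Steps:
$K{\left(N,u \right)} = -6 + \frac{1 + u}{-3 + N}$ ($K{\left(N,u \right)} = -6 + \frac{u + 1}{N - 3} = -6 + \frac{1 + u}{-3 + N}$)
$K{\left(-2,2 \right)} \left(p + 16\right) = \frac{19 + 2 - -12}{-3 - 2} \left(-6 + 16\right) = \frac{19 + 2 + 12}{-5} \cdot 10 = \left(- \frac{1}{5}\right) 33 \cdot 10 = \left(- \frac{33}{5}\right) 10 = -66$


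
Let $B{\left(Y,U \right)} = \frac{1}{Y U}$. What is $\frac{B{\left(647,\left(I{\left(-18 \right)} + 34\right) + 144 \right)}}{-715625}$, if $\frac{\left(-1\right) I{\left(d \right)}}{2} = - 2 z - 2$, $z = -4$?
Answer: $- \frac{1}{76859556250} \approx -1.3011 \cdot 10^{-11}$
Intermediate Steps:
$I{\left(d \right)} = -12$ ($I{\left(d \right)} = - 2 \left(\left(-2\right) \left(-4\right) - 2\right) = - 2 \left(8 - 2\right) = \left(-2\right) 6 = -12$)
$B{\left(Y,U \right)} = \frac{1}{U Y}$
$\frac{B{\left(647,\left(I{\left(-18 \right)} + 34\right) + 144 \right)}}{-715625} = \frac{\frac{1}{\left(-12 + 34\right) + 144} \cdot \frac{1}{647}}{-715625} = \frac{1}{22 + 144} \cdot \frac{1}{647} \left(- \frac{1}{715625}\right) = \frac{1}{166} \cdot \frac{1}{647} \left(- \frac{1}{715625}\right) = \frac{1}{107402} \left(- \frac{1}{715625}\right) = - \frac{1}{76859556250}$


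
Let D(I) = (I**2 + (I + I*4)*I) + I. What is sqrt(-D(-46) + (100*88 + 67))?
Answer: I*sqrt(3783) ≈ 61.506*I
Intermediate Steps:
D(I) = I + 6*I**2 (D(I) = (I**2 + (I + 4*I)*I) + I = (I**2 + (5*I)*I) + I = (I**2 + 5*I**2) + I = 6*I**2 + I = I + 6*I**2)
sqrt(-D(-46) + (100*88 + 67)) = sqrt(-(-46)*(1 + 6*(-46)) + (100*88 + 67)) = sqrt(-(-46)*(1 - 276) + (8800 + 67)) = sqrt(-(-46)*(-275) + 8867) = sqrt(-1*12650 + 8867) = sqrt(-12650 + 8867) = sqrt(-3783) = I*sqrt(3783)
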